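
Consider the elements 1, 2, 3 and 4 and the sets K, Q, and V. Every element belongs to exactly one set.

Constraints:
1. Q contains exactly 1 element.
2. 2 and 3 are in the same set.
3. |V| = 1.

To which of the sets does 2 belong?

2: K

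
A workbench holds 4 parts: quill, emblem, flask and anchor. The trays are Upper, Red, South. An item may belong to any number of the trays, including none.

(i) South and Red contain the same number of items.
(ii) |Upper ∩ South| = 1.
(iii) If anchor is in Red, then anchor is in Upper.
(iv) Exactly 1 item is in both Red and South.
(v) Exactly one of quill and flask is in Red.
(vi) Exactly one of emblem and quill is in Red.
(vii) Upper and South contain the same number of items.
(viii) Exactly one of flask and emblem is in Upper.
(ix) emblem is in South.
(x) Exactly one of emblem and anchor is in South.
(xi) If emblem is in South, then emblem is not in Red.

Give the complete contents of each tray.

Upper = {anchor, emblem}; Red = {anchor, quill}; South = {emblem, quill}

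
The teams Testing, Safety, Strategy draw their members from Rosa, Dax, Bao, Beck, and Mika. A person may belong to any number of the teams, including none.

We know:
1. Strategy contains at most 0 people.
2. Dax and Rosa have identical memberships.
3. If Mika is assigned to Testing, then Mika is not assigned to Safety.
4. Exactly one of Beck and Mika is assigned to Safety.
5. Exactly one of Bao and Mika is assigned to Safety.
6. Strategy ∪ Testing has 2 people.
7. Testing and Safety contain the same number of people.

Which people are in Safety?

Safety = {Bao, Beck}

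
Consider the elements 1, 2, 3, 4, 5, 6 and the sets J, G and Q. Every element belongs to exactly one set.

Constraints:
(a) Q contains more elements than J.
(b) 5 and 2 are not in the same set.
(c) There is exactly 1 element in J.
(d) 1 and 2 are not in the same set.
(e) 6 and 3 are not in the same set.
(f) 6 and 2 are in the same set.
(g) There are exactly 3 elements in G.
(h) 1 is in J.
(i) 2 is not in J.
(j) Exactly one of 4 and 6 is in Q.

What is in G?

G = {3, 4, 5}

From (h): 1 ∈ J.
From (i): 2 ∉ J.
(c): J already has 1, so the rest are out.
Suppose 2 ∈ G: no assignment then satisfies all the clues, so 2 ∉ G.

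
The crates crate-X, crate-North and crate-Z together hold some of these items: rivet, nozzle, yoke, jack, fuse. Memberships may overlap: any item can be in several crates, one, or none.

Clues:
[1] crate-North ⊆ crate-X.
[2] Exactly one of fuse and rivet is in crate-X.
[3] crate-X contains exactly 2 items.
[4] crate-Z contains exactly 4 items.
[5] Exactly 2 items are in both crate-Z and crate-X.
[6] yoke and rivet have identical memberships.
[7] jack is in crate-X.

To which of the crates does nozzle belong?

nozzle: none

From (7): jack ∈ crate-X.
Suppose nozzle ∈ crate-X: no assignment then satisfies all the clues, so nozzle ∉ crate-X.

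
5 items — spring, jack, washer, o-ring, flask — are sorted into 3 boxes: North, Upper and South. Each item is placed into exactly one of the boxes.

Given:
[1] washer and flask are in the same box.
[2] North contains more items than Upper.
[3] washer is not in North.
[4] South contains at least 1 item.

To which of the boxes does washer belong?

washer: South

From (3): washer ∉ North.
(1): flask matches washer: flask ∉ North.
Suppose washer ∈ Upper: no assignment then satisfies all the clues, so washer ∉ Upper.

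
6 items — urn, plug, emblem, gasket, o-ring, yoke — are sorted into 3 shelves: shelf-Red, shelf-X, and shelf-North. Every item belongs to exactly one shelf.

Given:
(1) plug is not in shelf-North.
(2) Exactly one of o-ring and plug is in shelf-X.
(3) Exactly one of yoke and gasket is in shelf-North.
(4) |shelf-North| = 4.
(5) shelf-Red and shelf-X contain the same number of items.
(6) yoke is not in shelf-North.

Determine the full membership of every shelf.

From (1): plug ∉ shelf-North.
From (6): yoke ∉ shelf-North.
(3) (exactly one): gasket ∈ shelf-North.
(4): only 4 candidates remain for shelf-North, so all are in.
(2) (exactly one): plug ∈ shelf-X.
Suppose yoke ∉ shelf-Red: no assignment then satisfies all the clues, so yoke ∈ shelf-Red.

shelf-Red = {yoke}; shelf-X = {plug}; shelf-North = {emblem, gasket, o-ring, urn}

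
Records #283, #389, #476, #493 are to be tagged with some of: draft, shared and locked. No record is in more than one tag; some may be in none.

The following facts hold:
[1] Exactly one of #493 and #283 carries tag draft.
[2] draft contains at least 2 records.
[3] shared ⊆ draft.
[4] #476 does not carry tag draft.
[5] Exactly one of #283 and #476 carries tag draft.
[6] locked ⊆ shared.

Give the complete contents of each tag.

draft = {#283, #389}; shared = {}; locked = {}

From (4): #476 ∉ draft.
(3) contrapositive: #476 ∉ shared.
(5) (exactly one): #283 ∈ draft.
(6) contrapositive: #476 ∉ locked.
(1) (exactly one): #493 ∉ draft.
(2): only 2 candidates remain for draft, so all are in.
(3) contrapositive: #493 ∉ shared.
(6) contrapositive: #493 ∉ locked.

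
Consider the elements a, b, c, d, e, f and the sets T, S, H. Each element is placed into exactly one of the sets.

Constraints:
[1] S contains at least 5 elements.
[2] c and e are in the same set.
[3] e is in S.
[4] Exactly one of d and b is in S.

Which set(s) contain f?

f: S

From (3): e ∈ S.
(2): c matches e: c ∉ T.
(2): c matches e: c ∈ S.
Suppose f ∈ T: no assignment then satisfies all the clues, so f ∉ T.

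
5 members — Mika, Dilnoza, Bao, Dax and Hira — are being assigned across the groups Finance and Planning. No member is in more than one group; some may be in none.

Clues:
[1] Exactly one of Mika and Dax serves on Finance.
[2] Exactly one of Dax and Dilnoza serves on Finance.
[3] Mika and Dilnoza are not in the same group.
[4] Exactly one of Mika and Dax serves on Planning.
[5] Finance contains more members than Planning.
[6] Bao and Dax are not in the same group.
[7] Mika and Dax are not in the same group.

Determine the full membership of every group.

Finance = {Dax, Hira}; Planning = {Mika}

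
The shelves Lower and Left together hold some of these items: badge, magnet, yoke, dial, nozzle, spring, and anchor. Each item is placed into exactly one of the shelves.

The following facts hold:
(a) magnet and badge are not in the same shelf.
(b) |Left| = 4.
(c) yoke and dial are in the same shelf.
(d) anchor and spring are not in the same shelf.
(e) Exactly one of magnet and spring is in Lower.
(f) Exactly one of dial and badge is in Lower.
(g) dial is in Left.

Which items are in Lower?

From (g): dial ∈ Left.
(c): yoke matches dial: yoke ∉ Lower.
(c): yoke matches dial: yoke ∈ Left.
(f) (exactly one): badge ∈ Lower.
(a): magnet ∉ Lower.
(e) (exactly one): spring ∈ Lower.
Only one shelf left: magnet ∈ Left.
(d): anchor ∉ Lower.
Only one shelf left: anchor ∈ Left.
(b): Left already has 4, so the rest are out.
Only one shelf left: nozzle ∈ Lower.

Lower = {badge, nozzle, spring}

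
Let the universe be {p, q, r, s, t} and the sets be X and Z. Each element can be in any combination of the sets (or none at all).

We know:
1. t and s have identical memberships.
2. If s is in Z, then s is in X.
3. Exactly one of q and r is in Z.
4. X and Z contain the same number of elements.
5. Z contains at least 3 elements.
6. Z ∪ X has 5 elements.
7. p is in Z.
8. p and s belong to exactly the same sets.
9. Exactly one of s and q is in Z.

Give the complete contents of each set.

X = {p, q, s, t}; Z = {p, r, s, t}

From (7): p ∈ Z.
(8): s matches p: s ∈ Z.
(9) (exactly one): q ∉ Z.
(1): t matches s: t ∈ Z.
(2): s ∈ X.
(3) (exactly one): r ∈ Z.
(8): p matches s: p ∈ X.
(1): t matches s: t ∈ X.
Suppose q ∉ X: no assignment then satisfies all the clues, so q ∈ X.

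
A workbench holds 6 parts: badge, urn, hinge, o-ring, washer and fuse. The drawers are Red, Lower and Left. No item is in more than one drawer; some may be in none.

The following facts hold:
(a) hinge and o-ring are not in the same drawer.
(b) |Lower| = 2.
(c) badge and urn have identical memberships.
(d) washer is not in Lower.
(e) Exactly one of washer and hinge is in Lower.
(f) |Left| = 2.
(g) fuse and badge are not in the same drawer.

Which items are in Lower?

Lower = {fuse, hinge}

From (d): washer ∉ Lower.
(e) (exactly one): hinge ∈ Lower.
(a): o-ring ∉ Lower.
Suppose badge ∈ Lower: no assignment then satisfies all the clues, so badge ∉ Lower.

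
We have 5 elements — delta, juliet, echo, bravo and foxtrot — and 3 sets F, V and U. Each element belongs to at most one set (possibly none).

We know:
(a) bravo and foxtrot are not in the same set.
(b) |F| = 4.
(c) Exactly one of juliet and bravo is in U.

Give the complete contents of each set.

F = {delta, echo, foxtrot, juliet}; V = {}; U = {bravo}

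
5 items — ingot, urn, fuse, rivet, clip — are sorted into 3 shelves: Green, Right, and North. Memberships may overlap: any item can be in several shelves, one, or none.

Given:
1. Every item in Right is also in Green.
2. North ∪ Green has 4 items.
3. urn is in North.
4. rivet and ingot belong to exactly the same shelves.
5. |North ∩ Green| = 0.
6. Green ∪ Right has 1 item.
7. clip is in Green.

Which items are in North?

North = {ingot, rivet, urn}

From (3): urn ∈ North.
From (7): clip ∈ Green.
Suppose ingot ∉ North: no assignment then satisfies all the clues, so ingot ∈ North.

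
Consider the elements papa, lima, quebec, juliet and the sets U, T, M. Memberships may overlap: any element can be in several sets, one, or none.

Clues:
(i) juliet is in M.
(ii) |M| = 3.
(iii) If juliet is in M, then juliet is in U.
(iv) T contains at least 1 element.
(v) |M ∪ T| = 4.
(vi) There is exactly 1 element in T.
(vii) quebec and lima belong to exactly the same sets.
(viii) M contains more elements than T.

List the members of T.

T = {papa}

From (i): juliet ∈ M.
(iii): juliet ∈ U.
Suppose papa ∉ T: no assignment then satisfies all the clues, so papa ∈ T.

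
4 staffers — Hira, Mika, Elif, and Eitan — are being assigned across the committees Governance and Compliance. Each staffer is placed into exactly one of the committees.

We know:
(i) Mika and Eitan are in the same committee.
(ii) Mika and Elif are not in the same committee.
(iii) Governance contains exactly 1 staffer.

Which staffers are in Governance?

Governance = {Elif}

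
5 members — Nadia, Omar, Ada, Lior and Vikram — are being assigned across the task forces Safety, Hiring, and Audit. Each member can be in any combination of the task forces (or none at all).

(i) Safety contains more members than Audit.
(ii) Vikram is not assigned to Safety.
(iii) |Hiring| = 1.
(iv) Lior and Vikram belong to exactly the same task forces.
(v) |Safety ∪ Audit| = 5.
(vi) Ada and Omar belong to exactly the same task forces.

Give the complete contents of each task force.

Safety = {Ada, Nadia, Omar}; Hiring = {Nadia}; Audit = {Lior, Vikram}

From (ii): Vikram ∉ Safety.
(iv): Lior matches Vikram: Lior ∉ Safety.
Suppose Nadia ∉ Safety: no assignment then satisfies all the clues, so Nadia ∈ Safety.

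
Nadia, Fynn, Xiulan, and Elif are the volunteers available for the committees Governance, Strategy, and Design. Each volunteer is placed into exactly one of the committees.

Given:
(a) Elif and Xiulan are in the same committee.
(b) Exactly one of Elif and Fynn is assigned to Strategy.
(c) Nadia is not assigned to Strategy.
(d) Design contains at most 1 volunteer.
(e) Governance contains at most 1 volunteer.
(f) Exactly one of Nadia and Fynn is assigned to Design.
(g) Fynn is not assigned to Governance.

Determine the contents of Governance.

Governance = {Nadia}

From (c): Nadia ∉ Strategy.
From (g): Fynn ∉ Governance.
Suppose Nadia ∉ Governance: no assignment then satisfies all the clues, so Nadia ∈ Governance.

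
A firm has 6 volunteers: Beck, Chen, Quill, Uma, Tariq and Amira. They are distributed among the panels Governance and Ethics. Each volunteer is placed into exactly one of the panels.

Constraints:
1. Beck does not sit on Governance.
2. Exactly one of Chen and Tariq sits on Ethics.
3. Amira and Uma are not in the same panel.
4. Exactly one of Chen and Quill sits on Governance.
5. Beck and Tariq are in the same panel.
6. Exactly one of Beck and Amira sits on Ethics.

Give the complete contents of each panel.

Governance = {Amira, Chen}; Ethics = {Beck, Quill, Tariq, Uma}

From (1): Beck ∉ Governance.
(5): Tariq matches Beck: Tariq ∉ Governance.
Only one panel left: Beck ∈ Ethics.
Only one panel left: Tariq ∈ Ethics.
(2) (exactly one): Chen ∉ Ethics.
(6) (exactly one): Amira ∉ Ethics.
Only one panel left: Chen ∈ Governance.
Only one panel left: Amira ∈ Governance.
(3): Uma ∉ Governance.
(4) (exactly one): Quill ∉ Governance.
Only one panel left: Quill ∈ Ethics.
Only one panel left: Uma ∈ Ethics.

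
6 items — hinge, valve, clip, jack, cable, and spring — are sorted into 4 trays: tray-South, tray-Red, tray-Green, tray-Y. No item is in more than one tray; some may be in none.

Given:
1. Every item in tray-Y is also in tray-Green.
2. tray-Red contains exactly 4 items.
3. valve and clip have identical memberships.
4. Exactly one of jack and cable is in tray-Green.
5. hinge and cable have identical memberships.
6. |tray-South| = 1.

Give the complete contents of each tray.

tray-South = {spring}; tray-Red = {cable, clip, hinge, valve}; tray-Green = {jack}; tray-Y = {}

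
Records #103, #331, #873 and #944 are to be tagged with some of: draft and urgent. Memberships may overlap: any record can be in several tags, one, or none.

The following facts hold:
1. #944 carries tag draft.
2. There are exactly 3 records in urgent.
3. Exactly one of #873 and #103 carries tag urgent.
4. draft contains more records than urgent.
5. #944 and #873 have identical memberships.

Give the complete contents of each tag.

draft = {#103, #331, #873, #944}; urgent = {#331, #873, #944}

From (1): #944 ∈ draft.
(5): #873 matches #944: #873 ∈ draft.
Suppose #103 ∉ draft: no assignment then satisfies all the clues, so #103 ∈ draft.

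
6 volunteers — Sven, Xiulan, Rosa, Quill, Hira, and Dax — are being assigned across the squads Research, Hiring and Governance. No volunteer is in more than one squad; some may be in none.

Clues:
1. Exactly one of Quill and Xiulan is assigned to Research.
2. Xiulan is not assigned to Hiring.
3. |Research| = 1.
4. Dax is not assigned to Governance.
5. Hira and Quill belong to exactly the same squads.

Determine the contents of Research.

From (2): Xiulan ∉ Hiring.
From (4): Dax ∉ Governance.
Suppose Sven ∈ Research: no assignment then satisfies all the clues, so Sven ∉ Research.

Research = {Xiulan}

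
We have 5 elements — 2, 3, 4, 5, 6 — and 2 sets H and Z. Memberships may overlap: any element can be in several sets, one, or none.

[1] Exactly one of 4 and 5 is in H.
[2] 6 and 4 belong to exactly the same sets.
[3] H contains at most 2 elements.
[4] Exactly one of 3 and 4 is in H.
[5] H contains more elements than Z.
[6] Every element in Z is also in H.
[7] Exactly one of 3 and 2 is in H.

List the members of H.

H = {3, 5}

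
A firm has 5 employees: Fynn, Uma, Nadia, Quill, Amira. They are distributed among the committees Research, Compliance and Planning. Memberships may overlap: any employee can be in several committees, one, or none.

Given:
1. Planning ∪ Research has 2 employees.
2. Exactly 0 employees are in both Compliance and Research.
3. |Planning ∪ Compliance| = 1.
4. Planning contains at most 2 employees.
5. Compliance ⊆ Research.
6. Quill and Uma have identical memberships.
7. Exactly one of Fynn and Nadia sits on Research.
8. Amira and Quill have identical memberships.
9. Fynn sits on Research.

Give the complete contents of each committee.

Research = {Fynn}; Compliance = {}; Planning = {Nadia}

From (9): Fynn ∈ Research.
(7) (exactly one): Nadia ∉ Research.
(5) contrapositive: Nadia ∉ Compliance.
Suppose Fynn ∈ Compliance: no assignment then satisfies all the clues, so Fynn ∉ Compliance.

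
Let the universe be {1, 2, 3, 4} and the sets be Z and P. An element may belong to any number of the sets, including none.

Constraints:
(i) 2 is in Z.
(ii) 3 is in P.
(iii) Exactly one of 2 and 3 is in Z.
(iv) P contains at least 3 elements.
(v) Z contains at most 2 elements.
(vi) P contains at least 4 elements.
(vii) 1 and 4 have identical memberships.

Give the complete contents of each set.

Z = {2}; P = {1, 2, 3, 4}

From (i): 2 ∈ Z.
From (ii): 3 ∈ P.
(iii) (exactly one): 3 ∉ Z.
(vi): only 4 candidates remain for P, so all are in.
Suppose 1 ∈ Z: no assignment then satisfies all the clues, so 1 ∉ Z.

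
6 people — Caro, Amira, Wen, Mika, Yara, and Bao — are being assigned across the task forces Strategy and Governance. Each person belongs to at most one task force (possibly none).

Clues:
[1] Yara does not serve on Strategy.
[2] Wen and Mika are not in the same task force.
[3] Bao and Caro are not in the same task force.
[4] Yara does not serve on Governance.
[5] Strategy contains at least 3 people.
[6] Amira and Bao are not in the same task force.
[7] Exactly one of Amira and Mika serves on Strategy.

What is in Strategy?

Strategy = {Amira, Caro, Wen}

From (1): Yara ∉ Strategy.
From (4): Yara ∉ Governance.
Suppose Caro ∉ Strategy: no assignment then satisfies all the clues, so Caro ∈ Strategy.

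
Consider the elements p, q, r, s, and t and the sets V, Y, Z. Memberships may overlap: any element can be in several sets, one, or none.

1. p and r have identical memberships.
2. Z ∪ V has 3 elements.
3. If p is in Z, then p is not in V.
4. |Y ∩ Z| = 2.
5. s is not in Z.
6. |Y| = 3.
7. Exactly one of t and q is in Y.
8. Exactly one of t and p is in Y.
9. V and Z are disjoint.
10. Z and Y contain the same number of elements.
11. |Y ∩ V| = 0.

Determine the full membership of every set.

V = {}; Y = {p, q, r}; Z = {p, r, t}

From (5): s ∉ Z.
Suppose p ∈ V: no assignment then satisfies all the clues, so p ∉ V.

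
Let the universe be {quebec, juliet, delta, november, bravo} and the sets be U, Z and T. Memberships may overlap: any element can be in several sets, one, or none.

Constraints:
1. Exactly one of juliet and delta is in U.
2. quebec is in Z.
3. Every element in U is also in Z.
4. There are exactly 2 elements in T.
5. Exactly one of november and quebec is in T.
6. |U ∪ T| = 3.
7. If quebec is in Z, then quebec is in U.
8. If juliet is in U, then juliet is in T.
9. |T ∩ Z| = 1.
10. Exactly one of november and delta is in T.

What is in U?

U = {juliet, quebec}

From (2): quebec ∈ Z.
(7): quebec ∈ U.
Suppose juliet ∉ U: no assignment then satisfies all the clues, so juliet ∈ U.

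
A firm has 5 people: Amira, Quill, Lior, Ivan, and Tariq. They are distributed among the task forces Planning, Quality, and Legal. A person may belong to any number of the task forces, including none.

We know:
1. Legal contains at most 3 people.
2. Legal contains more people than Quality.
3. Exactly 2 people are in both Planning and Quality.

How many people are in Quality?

2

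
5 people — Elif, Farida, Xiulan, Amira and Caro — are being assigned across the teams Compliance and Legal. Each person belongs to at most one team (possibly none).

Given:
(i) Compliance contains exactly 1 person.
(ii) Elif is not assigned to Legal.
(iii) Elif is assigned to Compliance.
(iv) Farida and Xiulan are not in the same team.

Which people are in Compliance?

From (ii): Elif ∉ Legal.
From (iii): Elif ∈ Compliance.
(i): Compliance already has 1, so the rest are out.

Compliance = {Elif}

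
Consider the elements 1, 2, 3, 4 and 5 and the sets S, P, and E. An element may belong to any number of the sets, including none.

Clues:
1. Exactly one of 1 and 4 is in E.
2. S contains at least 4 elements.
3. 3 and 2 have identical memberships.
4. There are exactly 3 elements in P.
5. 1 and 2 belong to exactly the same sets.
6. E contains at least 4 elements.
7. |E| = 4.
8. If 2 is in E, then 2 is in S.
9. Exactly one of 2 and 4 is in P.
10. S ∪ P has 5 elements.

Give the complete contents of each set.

S = {1, 2, 3, 4, 5}; P = {1, 2, 3}; E = {1, 2, 3, 5}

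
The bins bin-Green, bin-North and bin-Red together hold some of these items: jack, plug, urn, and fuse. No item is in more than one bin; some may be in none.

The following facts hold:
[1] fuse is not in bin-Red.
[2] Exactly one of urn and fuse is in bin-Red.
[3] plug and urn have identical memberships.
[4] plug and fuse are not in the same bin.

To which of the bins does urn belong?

urn: bin-Red

From (1): fuse ∉ bin-Red.
(2) (exactly one): urn ∈ bin-Red.
(3): plug matches urn: plug ∉ bin-Green.
(3): plug matches urn: plug ∉ bin-North.
(3): plug matches urn: plug ∈ bin-Red.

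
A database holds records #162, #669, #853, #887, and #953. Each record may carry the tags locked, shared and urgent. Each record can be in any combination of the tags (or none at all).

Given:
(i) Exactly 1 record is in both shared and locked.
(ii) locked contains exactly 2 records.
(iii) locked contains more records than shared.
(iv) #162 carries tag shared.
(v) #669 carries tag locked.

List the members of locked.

locked = {#162, #669}

From (iv): #162 ∈ shared.
From (v): #669 ∈ locked.
Suppose #162 ∉ locked: no assignment then satisfies all the clues, so #162 ∈ locked.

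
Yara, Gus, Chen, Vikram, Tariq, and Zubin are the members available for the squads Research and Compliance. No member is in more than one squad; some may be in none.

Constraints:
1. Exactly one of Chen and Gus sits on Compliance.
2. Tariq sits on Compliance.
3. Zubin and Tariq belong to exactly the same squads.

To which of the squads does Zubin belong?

Zubin: Compliance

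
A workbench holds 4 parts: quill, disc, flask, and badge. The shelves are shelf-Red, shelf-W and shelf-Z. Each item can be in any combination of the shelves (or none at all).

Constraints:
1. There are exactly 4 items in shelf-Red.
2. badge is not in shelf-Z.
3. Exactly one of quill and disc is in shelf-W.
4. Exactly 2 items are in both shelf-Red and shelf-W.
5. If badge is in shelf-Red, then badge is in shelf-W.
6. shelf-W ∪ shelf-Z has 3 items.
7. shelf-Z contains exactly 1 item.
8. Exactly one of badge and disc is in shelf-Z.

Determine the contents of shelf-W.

shelf-W = {badge, quill}

From (2): badge ∉ shelf-Z.
(1): only 4 candidates remain for shelf-Red, so all are in.
(5): badge ∈ shelf-W.
(8) (exactly one): disc ∈ shelf-Z.
(7): shelf-Z already has 1, so the rest are out.
Suppose quill ∉ shelf-W: no assignment then satisfies all the clues, so quill ∈ shelf-W.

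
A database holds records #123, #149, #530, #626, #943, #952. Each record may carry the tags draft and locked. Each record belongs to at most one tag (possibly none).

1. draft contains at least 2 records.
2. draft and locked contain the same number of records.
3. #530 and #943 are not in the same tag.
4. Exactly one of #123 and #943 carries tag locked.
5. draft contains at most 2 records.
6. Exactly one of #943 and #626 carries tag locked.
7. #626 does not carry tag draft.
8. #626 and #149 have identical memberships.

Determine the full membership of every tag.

draft = {#123, #530}; locked = {#943, #952}

From (7): #626 ∉ draft.
(8): #149 matches #626: #149 ∉ draft.
Suppose #123 ∉ draft: no assignment then satisfies all the clues, so #123 ∈ draft.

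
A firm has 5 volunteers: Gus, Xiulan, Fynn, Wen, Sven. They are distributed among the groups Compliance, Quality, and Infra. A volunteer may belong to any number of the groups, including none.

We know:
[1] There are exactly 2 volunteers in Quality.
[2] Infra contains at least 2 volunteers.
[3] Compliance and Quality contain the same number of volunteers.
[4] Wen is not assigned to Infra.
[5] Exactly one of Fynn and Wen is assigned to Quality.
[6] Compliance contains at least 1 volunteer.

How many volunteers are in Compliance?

2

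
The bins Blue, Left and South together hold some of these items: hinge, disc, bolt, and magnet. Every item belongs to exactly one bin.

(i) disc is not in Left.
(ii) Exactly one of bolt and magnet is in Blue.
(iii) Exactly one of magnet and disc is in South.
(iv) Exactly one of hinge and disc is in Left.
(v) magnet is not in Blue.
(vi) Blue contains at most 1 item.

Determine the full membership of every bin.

From (i): disc ∉ Left.
From (v): magnet ∉ Blue.
(ii) (exactly one): bolt ∈ Blue.
(iv) (exactly one): hinge ∈ Left.
(vi): Blue already has 1, so the rest are out.
Only one bin left: disc ∈ South.
(iii) (exactly one): magnet ∉ South.
Only one bin left: magnet ∈ Left.

Blue = {bolt}; Left = {hinge, magnet}; South = {disc}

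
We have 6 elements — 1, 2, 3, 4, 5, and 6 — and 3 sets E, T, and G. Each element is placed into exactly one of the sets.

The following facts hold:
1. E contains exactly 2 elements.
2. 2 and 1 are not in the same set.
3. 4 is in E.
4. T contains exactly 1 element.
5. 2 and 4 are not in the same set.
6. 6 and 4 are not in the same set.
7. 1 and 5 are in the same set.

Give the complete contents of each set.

E = {3, 4}; T = {2}; G = {1, 5, 6}

From (3): 4 ∈ E.
(5): 2 ∉ E.
(6): 6 ∉ E.
Suppose 1 ∈ E: no assignment then satisfies all the clues, so 1 ∉ E.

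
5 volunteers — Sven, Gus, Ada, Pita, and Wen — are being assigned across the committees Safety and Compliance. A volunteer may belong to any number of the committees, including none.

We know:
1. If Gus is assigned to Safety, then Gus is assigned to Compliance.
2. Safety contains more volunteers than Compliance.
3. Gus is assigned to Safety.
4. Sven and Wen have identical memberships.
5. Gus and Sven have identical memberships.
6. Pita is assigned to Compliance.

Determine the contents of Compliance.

From (3): Gus ∈ Safety.
From (6): Pita ∈ Compliance.
(1): Gus ∈ Compliance.
(5): Sven matches Gus: Sven ∈ Safety.
(5): Sven matches Gus: Sven ∈ Compliance.
(4): Wen matches Sven: Wen ∈ Safety.
(4): Wen matches Sven: Wen ∈ Compliance.
Suppose Ada ∈ Compliance: no assignment then satisfies all the clues, so Ada ∉ Compliance.

Compliance = {Gus, Pita, Sven, Wen}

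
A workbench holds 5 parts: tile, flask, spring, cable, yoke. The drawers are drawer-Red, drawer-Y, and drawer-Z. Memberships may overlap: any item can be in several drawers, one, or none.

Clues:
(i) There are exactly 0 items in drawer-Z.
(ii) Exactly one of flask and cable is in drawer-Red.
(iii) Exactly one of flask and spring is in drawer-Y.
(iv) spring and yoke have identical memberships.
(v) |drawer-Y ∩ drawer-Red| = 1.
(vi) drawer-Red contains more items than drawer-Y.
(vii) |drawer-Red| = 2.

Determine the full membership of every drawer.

drawer-Red = {flask, tile}; drawer-Y = {flask}; drawer-Z = {}

(i): drawer-Z already has 0, so the rest are out.
Suppose tile ∉ drawer-Red: no assignment then satisfies all the clues, so tile ∈ drawer-Red.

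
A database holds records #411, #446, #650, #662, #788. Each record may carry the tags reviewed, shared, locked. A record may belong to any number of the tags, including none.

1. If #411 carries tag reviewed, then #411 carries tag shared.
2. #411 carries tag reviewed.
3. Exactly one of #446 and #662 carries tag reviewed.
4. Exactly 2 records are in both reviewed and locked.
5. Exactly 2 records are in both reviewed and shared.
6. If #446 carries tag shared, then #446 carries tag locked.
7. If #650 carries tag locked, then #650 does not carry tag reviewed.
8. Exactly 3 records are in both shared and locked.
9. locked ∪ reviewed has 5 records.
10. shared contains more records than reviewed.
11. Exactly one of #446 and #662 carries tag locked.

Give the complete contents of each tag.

reviewed = {#411, #662, #788}; shared = {#411, #446, #650, #662}; locked = {#411, #446, #650, #788}

From (2): #411 ∈ reviewed.
(1): #411 ∈ shared.
Suppose #411 ∉ locked: no assignment then satisfies all the clues, so #411 ∈ locked.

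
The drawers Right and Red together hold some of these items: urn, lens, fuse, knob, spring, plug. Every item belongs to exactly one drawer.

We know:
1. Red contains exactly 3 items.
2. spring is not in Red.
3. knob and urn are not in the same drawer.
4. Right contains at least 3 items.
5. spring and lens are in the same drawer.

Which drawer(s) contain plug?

plug: Red

From (2): spring ∉ Red.
(5): lens matches spring: lens ∉ Red.
Only one drawer left: lens ∈ Right.
Only one drawer left: spring ∈ Right.
Suppose plug ∈ Right: no assignment then satisfies all the clues, so plug ∉ Right.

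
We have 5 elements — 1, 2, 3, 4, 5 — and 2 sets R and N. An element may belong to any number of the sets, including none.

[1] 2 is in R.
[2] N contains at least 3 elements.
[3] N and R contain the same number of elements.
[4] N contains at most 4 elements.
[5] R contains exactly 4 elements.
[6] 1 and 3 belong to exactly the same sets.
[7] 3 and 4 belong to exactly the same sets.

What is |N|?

4

From (1): 2 ∈ R.
Suppose 1 ∉ R: no assignment then satisfies all the clues, so 1 ∈ R.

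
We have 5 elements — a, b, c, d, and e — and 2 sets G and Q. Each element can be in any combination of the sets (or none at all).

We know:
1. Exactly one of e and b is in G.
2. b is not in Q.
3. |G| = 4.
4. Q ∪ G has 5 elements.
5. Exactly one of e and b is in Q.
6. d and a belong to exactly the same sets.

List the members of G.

G = {a, b, c, d}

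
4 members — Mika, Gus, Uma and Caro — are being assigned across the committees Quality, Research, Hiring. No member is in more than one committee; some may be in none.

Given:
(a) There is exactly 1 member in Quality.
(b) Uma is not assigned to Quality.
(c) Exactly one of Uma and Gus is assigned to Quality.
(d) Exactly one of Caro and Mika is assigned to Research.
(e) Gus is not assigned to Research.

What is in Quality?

Quality = {Gus}

From (b): Uma ∉ Quality.
From (e): Gus ∉ Research.
(c) (exactly one): Gus ∈ Quality.
(a): Quality already has 1, so the rest are out.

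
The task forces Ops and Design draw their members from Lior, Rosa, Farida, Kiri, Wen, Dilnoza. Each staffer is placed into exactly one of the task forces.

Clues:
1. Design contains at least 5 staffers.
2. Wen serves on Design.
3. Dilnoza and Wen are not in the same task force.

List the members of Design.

From (2): Wen ∈ Design.
(3): Dilnoza ∉ Design.
Only one task force left: Dilnoza ∈ Ops.
(1): only 5 candidates remain for Design, so all are in.

Design = {Farida, Kiri, Lior, Rosa, Wen}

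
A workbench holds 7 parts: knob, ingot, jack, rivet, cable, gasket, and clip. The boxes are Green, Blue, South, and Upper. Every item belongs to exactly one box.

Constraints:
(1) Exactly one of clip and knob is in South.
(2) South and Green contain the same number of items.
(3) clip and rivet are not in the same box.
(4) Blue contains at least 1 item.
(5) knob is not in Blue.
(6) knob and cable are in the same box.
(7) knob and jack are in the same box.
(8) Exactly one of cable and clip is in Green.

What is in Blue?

From (5): knob ∉ Blue.
(6): cable matches knob: cable ∉ Blue.
(7): jack matches knob: jack ∉ Blue.
Suppose ingot ∈ Blue: no assignment then satisfies all the clues, so ingot ∉ Blue.

Blue = {rivet}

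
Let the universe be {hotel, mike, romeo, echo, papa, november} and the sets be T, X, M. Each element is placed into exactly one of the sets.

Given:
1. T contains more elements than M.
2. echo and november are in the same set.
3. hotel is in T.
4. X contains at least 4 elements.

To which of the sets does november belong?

november: X

From (3): hotel ∈ T.
Suppose november ∈ T: no assignment then satisfies all the clues, so november ∉ T.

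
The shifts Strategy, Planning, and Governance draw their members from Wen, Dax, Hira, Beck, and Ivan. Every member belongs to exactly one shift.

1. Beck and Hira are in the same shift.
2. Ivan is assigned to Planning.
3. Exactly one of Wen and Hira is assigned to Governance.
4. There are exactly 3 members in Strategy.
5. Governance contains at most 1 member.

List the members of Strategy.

Strategy = {Beck, Dax, Hira}

From (2): Ivan ∈ Planning.
Suppose Wen ∈ Strategy: no assignment then satisfies all the clues, so Wen ∉ Strategy.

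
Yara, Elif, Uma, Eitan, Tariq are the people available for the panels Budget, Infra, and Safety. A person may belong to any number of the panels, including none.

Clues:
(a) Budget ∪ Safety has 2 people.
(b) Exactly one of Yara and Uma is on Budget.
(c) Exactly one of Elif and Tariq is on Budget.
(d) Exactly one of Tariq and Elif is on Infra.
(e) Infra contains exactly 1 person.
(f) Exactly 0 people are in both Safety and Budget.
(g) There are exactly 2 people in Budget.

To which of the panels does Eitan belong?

Eitan: none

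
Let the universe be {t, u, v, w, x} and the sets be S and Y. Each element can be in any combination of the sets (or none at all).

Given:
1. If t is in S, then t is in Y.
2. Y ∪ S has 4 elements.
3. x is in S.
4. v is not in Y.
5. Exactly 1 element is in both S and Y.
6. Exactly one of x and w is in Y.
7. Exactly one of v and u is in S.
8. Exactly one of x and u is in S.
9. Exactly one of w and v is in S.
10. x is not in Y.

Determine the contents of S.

From (3): x ∈ S.
From (4): v ∉ Y.
From (10): x ∉ Y.
(6) (exactly one): w ∈ Y.
(8) (exactly one): u ∉ S.
(7) (exactly one): v ∈ S.
(9) (exactly one): w ∉ S.
Suppose t ∉ S: no assignment then satisfies all the clues, so t ∈ S.

S = {t, v, x}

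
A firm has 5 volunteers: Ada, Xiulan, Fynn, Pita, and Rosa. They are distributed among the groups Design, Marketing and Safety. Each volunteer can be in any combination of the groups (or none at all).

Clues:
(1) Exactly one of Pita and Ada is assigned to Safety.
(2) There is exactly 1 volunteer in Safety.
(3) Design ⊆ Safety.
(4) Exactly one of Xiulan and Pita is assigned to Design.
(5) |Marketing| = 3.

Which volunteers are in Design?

Design = {Pita}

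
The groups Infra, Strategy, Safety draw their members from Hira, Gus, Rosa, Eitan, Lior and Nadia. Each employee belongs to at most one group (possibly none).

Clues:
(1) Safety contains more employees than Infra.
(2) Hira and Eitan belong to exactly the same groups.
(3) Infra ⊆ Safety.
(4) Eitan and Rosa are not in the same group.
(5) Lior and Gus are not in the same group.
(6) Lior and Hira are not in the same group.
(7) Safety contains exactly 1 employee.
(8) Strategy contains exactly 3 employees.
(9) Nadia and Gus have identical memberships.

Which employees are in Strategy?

Strategy = {Gus, Nadia, Rosa}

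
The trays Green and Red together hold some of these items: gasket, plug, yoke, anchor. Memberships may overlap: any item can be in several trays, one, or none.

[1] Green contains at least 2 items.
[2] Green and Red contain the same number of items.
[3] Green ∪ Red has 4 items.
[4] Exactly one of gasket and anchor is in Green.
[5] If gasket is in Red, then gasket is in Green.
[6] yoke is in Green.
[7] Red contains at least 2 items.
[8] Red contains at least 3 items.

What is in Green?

Green = {gasket, plug, yoke}

From (6): yoke ∈ Green.
Suppose gasket ∉ Green: no assignment then satisfies all the clues, so gasket ∈ Green.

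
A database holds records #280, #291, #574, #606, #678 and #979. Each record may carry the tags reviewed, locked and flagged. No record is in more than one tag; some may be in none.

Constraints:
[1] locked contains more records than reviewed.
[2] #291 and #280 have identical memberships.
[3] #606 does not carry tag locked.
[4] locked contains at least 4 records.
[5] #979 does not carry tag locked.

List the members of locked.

From (3): #606 ∉ locked.
From (5): #979 ∉ locked.
(4): only 4 candidates remain for locked, so all are in.

locked = {#280, #291, #574, #678}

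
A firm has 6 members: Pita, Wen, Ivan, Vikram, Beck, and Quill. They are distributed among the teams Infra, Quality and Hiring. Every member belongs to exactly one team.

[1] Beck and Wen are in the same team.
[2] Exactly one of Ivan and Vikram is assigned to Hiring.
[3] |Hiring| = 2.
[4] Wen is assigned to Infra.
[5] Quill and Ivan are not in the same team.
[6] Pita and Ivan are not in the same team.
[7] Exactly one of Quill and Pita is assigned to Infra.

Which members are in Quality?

Quality = {Ivan}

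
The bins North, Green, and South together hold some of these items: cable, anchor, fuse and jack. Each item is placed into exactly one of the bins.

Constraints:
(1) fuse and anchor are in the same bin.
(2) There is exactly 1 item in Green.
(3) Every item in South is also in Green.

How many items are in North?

3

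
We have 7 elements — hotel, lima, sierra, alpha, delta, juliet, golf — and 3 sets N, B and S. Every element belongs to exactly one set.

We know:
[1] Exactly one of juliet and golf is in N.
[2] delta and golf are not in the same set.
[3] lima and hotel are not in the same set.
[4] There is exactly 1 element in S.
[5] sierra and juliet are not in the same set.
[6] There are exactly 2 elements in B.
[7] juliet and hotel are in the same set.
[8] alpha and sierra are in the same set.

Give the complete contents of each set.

N = {alpha, golf, lima, sierra}; B = {hotel, juliet}; S = {delta}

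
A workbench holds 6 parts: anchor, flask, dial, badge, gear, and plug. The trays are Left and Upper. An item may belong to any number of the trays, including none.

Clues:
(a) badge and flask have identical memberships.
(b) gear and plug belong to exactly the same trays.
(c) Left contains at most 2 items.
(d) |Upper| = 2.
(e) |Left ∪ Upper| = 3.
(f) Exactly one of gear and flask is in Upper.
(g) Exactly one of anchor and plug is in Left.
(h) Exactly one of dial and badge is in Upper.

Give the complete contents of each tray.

Left = {anchor}; Upper = {badge, flask}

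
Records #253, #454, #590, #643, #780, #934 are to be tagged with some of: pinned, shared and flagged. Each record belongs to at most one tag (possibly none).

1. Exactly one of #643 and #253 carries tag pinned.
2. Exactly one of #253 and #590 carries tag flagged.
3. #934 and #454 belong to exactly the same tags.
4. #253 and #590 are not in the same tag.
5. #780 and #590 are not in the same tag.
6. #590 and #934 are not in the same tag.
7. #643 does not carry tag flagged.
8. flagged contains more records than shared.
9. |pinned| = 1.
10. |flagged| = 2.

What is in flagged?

flagged = {#253, #780}

From (7): #643 ∉ flagged.
Suppose #253 ∉ flagged: no assignment then satisfies all the clues, so #253 ∈ flagged.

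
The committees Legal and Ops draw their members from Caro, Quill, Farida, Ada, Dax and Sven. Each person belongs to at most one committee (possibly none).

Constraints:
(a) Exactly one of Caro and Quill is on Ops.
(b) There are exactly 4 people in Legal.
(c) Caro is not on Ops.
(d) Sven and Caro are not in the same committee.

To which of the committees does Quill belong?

Quill: Ops

From (c): Caro ∉ Ops.
(a) (exactly one): Quill ∈ Ops.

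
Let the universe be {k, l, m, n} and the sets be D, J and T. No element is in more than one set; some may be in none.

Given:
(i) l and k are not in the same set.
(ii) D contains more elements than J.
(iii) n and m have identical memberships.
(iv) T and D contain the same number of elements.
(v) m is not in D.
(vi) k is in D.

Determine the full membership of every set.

From (v): m ∉ D.
From (vi): k ∈ D.
(i): l ∉ D.
(iii): n matches m: n ∉ D.
Suppose l ∈ J: no assignment then satisfies all the clues, so l ∉ J.

D = {k}; J = {}; T = {l}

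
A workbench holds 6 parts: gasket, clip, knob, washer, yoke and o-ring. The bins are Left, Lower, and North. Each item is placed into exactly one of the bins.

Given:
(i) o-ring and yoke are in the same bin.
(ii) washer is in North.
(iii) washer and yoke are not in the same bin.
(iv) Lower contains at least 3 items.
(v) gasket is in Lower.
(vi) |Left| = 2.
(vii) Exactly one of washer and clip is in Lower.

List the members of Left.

Left = {o-ring, yoke}

From (ii): washer ∈ North.
From (v): gasket ∈ Lower.
(iii): yoke ∉ North.
(vii) (exactly one): clip ∈ Lower.
(i): o-ring matches yoke: o-ring ∉ North.
Suppose knob ∈ Left: no assignment then satisfies all the clues, so knob ∉ Left.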